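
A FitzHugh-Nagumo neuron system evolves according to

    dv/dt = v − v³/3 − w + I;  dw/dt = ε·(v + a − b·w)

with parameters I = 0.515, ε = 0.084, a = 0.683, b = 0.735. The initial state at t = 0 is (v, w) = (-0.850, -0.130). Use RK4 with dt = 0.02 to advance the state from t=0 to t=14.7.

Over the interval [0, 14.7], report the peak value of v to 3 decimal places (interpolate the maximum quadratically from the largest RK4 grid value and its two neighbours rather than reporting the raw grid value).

max v = 1.812

t=0.000: state=(-0.850, -0.130)
step 1 (dt=0.02): k1=(-0.000, -0.006), k2=(-0.000, -0.006), k3=(-0.000, -0.006), k4=(-0.000, -0.006); state += dt/6·(k1+2k2+2k3+k4)
t=0.020: state=(-0.850, -0.130)
t=0.040: state=(-0.850, -0.130)
t=0.060: state=(-0.850, -0.130)
continuing one RK4 step at a time; state shown every 25 steps (Δt=0.5):
t=0.500: state=(-0.849, -0.133)
t=1.000: state=(-0.847, -0.136)
t=1.500: state=(-0.843, -0.138)
t=2.000: state=(-0.837, -0.141)
t=2.500: state=(-0.829, -0.143)
t=3.000: state=(-0.819, -0.144)
t=3.500: state=(-0.806, -0.145)
t=4.000: state=(-0.790, -0.145)
t=4.500: state=(-0.771, -0.145)
t=5.000: state=(-0.747, -0.144)
t=5.500: state=(-0.720, -0.141)
t=6.000: state=(-0.686, -0.138)
t=6.500: state=(-0.644, -0.133)
t=7.000: state=(-0.592, -0.126)
t=7.500: state=(-0.524, -0.117)
t=8.000: state=(-0.432, -0.105)
t=8.500: state=(-0.302, -0.089)
t=9.000: state=(-0.109, -0.067)
t=9.500: state=(0.189, -0.036)
t=10.000: state=(0.639, 0.010)
t=10.500: state=(1.194, 0.076)
t=11.000: state=(1.613, 0.161)
t=11.500: state=(1.782, 0.255)
t=12.000: state=(1.812, 0.350)
t=12.500: state=(1.794, 0.443)
t=13.000: state=(1.760, 0.531)
t=13.500: state=(1.722, 0.615)
t=14.000: state=(1.681, 0.695)
t=14.500: state=(1.639, 0.771)
t=14.700: state=(1.622, 0.800)
largest grid value and its neighbours: v(11.940)=1.81181, v(11.960)=1.81187, v(11.980)=1.81186
parabola through these three points peaks at t≈11.967 with v≈1.81188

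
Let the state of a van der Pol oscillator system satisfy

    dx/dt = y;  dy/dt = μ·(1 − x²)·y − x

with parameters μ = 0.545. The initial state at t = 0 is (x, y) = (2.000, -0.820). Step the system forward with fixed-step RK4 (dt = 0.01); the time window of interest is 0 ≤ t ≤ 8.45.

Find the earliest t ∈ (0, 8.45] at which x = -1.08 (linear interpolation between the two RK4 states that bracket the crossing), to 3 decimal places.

t=0.000: state=(2.000, -0.820)
step 1 (dt=0.01): k1=(-0.820, -0.659), k2=(-0.823, -0.657), k3=(-0.823, -0.657), k4=(-0.827, -0.655); state += dt/6·(k1+2k2+2k3+k4)
t=0.010: state=(1.992, -0.827)
t=0.020: state=(1.983, -0.833)
t=0.030: state=(1.975, -0.840)
continuing one RK4 step at a time; state shown every 50 steps (Δt=0.5):
t=0.500: state=(1.510, -1.144)
t=1.000: state=(0.836, -1.587)
t=1.500: state=(-0.108, -2.190)
t=1.920: state=(-1.074, -2.245)
next step: t=1.930: state=(-1.096, -2.232) — x has crossed -1.08
linear interpolation between t=1.920 (-1.07389) and t=1.930 (-1.09627) → t≈1.923

t = 1.923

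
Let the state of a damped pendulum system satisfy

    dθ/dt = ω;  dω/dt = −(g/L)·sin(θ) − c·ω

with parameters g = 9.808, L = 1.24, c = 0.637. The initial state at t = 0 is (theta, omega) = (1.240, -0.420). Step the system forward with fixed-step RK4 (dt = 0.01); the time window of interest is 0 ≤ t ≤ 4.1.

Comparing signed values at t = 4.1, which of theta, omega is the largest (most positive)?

largest component: omega

t=0.000: state=(1.240, -0.420)
step 1 (dt=0.01): k1=(-0.420, -7.213), k2=(-0.456, -7.185), k3=(-0.456, -7.185), k4=(-0.492, -7.156); state += dt/6·(k1+2k2+2k3+k4)
t=0.010: state=(1.235, -0.492)
t=0.020: state=(1.230, -0.563)
t=0.030: state=(1.224, -0.634)
continuing one RK4 step at a time; state shown every 20 steps (Δt=0.2):
t=0.200: state=(1.021, -1.722)
t=0.400: state=(0.580, -2.584)
t=0.600: state=(0.036, -2.715)
t=0.800: state=(-0.453, -2.063)
t=1.000: state=(-0.758, -0.948)
t=1.200: state=(-0.827, 0.244)
t=1.400: state=(-0.673, 1.243)
t=1.600: state=(-0.357, 1.831)
t=1.800: state=(0.021, 1.854)
t=2.000: state=(0.348, 1.343)
t=2.200: state=(0.538, 0.526)
t=2.400: state=(0.556, -0.328)
t=2.600: state=(0.419, -0.997)
t=2.800: state=(0.181, -1.319)
t=3.000: state=(-0.081, -1.229)
t=3.200: state=(-0.288, -0.796)
t=3.400: state=(-0.388, -0.193)
t=3.600: state=(-0.367, 0.390)
t=3.800: state=(-0.244, 0.797)
t=4.000: state=(-0.066, 0.931)
t=4.100: state=(0.026, 0.889)
compare at T: theta=0.026, omega=0.889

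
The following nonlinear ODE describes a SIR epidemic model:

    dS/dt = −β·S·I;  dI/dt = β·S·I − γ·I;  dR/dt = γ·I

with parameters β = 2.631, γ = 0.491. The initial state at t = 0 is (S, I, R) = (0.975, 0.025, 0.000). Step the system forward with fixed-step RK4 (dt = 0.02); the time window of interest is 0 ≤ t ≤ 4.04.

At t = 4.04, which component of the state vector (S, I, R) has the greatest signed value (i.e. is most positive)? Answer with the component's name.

largest component: R

t=0.000: state=(0.975, 0.025, 0.000)
step 1 (dt=0.02): k1=(-0.064, 0.052, 0.012), k2=(-0.065, 0.053, 0.013), k3=(-0.065, 0.053, 0.013), k4=(-0.067, 0.054, 0.013); state += dt/6·(k1+2k2+2k3+k4)
t=0.020: state=(0.974, 0.026, 0.000)
t=0.040: state=(0.972, 0.027, 0.001)
t=0.060: state=(0.971, 0.028, 0.001)
continuing one RK4 step at a time; state shown every 10 steps (Δt=0.2):
t=0.200: state=(0.959, 0.038, 0.003)
t=0.400: state=(0.936, 0.056, 0.008)
t=0.600: state=(0.903, 0.083, 0.014)
t=0.800: state=(0.856, 0.119, 0.024)
t=1.000: state=(0.795, 0.167, 0.038)
t=1.200: state=(0.717, 0.226, 0.057)
t=1.400: state=(0.626, 0.291, 0.083)
t=1.600: state=(0.527, 0.358, 0.115)
t=1.800: state=(0.430, 0.417, 0.153)
t=2.000: state=(0.341, 0.463, 0.196)
t=2.200: state=(0.265, 0.492, 0.243)
t=2.400: state=(0.204, 0.504, 0.292)
t=2.600: state=(0.156, 0.502, 0.342)
t=2.800: state=(0.120, 0.489, 0.390)
t=3.000: state=(0.093, 0.469, 0.438)
t=3.200: state=(0.074, 0.444, 0.482)
t=3.400: state=(0.059, 0.417, 0.525)
t=3.600: state=(0.047, 0.388, 0.564)
t=3.800: state=(0.039, 0.360, 0.601)
t=4.000: state=(0.032, 0.333, 0.635)
t=4.040: state=(0.031, 0.327, 0.641)
compare at T: S=0.031, I=0.327, R=0.641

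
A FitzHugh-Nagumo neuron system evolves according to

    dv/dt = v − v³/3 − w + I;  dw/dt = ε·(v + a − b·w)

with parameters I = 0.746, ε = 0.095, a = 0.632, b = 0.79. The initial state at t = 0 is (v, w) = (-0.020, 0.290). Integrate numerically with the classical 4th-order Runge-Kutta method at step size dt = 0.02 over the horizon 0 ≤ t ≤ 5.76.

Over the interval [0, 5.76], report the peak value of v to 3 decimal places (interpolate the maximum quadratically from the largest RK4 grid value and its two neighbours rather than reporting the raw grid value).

max v = 1.767

t=0.000: state=(-0.020, 0.290)
step 1 (dt=0.02): k1=(0.436, 0.036), k2=(0.440, 0.037), k3=(0.440, 0.037), k4=(0.444, 0.037); state += dt/6·(k1+2k2+2k3+k4)
t=0.020: state=(-0.011, 0.291)
t=0.040: state=(-0.002, 0.291)
t=0.060: state=(0.007, 0.292)
continuing one RK4 step at a time; state shown every 10 steps (Δt=0.2):
t=0.200: state=(0.076, 0.298)
t=0.400: state=(0.190, 0.308)
t=0.600: state=(0.327, 0.320)
t=0.800: state=(0.487, 0.335)
t=1.000: state=(0.670, 0.353)
t=1.200: state=(0.869, 0.374)
t=1.400: state=(1.074, 0.399)
t=1.600: state=(1.267, 0.427)
t=1.800: state=(1.433, 0.458)
t=2.000: state=(1.561, 0.491)
t=2.200: state=(1.652, 0.526)
t=2.400: state=(1.711, 0.562)
t=2.600: state=(1.745, 0.598)
t=2.800: state=(1.762, 0.634)
t=3.000: state=(1.767, 0.670)
t=3.200: state=(1.765, 0.705)
t=3.400: state=(1.757, 0.740)
t=3.600: state=(1.747, 0.774)
t=3.800: state=(1.734, 0.807)
t=4.000: state=(1.721, 0.840)
t=4.200: state=(1.706, 0.871)
t=4.400: state=(1.691, 0.902)
t=4.600: state=(1.675, 0.932)
t=4.800: state=(1.660, 0.962)
t=5.000: state=(1.643, 0.991)
t=5.200: state=(1.627, 1.019)
t=5.400: state=(1.611, 1.046)
t=5.600: state=(1.594, 1.072)
t=5.760: state=(1.581, 1.093)
largest grid value and its neighbours: v(3.000)=1.76698, v(3.020)=1.76702, v(3.040)=1.76700
parabola through these three points peaks at t≈3.022 with v≈1.76702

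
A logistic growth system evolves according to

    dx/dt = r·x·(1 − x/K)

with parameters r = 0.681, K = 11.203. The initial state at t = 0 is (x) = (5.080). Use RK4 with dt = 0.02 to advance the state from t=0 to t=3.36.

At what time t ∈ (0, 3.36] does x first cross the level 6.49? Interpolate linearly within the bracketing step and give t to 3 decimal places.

t = 0.744

t=0.000: state=(5.080)
step 1 (dt=0.02): k1=(1.891), k2=(1.892), k3=(1.892), k4=(1.893); state += dt/6·(k1+2k2+2k3+k4)
t=0.020: state=(5.118)
t=0.040: state=(5.156)
t=0.060: state=(5.194)
continuing one RK4 step at a time; state shown every 10 steps (Δt=0.2):
t=0.200: state=(5.460)
t=0.400: state=(5.841)
t=0.600: state=(6.220)
t=0.740: state=(6.483)
next step: t=0.760: state=(6.520) — x has crossed 6.49
linear interpolation between t=0.740 (6.48252) and t=0.760 (6.51968) → t≈0.744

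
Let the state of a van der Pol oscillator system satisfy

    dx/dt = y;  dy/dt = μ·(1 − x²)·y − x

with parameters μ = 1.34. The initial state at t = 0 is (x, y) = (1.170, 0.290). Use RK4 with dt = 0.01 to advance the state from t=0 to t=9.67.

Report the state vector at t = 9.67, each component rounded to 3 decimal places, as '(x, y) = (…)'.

(x, y) = (-2.008, 0.134)

t=0.000: state=(1.170, 0.290)
step 1 (dt=0.01): k1=(0.290, -1.313), k2=(0.283, -1.313), k3=(0.283, -1.313), k4=(0.277, -1.312); state += dt/6·(k1+2k2+2k3+k4)
t=0.010: state=(1.173, 0.277)
t=0.020: state=(1.176, 0.264)
t=0.030: state=(1.178, 0.251)
continuing one RK4 step at a time; state shown every 50 steps (Δt=0.5):
t=0.500: state=(1.161, -0.301)
t=1.000: state=(0.887, -0.803)
t=1.500: state=(0.312, -1.591)
t=2.000: state=(-0.797, -2.742)
t=2.500: state=(-1.833, -0.906)
t=3.000: state=(-1.905, 0.292)
t=3.500: state=(-1.686, 0.542)
t=4.000: state=(-1.369, 0.740)
t=4.500: state=(-0.916, 1.123)
t=5.000: state=(-0.149, 2.096)
t=5.500: state=(1.214, 2.875)
t=6.000: state=(1.995, 0.313)
t=6.500: state=(1.920, -0.395)
t=7.000: state=(1.676, -0.566)
t=7.500: state=(1.350, -0.758)
t=8.000: state=(0.885, -1.159)
t=8.500: state=(0.088, -2.182)
t=9.000: state=(-1.296, -2.779)
t=9.500: state=(-2.004, -0.225)
t=9.670: state=(-2.008, 0.134)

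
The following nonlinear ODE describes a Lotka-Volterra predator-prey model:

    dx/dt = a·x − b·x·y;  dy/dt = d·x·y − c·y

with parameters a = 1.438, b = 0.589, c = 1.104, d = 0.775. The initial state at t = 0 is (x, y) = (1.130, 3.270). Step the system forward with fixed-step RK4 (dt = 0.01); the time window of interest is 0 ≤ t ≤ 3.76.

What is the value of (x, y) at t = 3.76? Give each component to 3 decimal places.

t=0.000: state=(1.130, 3.270)
step 1 (dt=0.01): k1=(-0.551, -0.746), k2=(-0.548, -0.753), k3=(-0.548, -0.752), k4=(-0.544, -0.759); state += dt/6·(k1+2k2+2k3+k4)
t=0.010: state=(1.125, 3.262)
t=0.020: state=(1.119, 3.255)
t=0.030: state=(1.114, 3.247)
continuing one RK4 step at a time; state shown every 20 steps (Δt=0.2):
t=0.200: state=(1.035, 3.100)
t=0.400: state=(0.969, 2.902)
t=0.600: state=(0.929, 2.695)
t=0.800: state=(0.912, 2.492)
t=1.000: state=(0.917, 2.302)
t=1.200: state=(0.942, 2.131)
t=1.400: state=(0.986, 1.984)
t=1.600: state=(1.048, 1.862)
t=1.800: state=(1.129, 1.767)
t=2.000: state=(1.227, 1.701)
t=2.200: state=(1.342, 1.664)
t=2.400: state=(1.472, 1.659)
t=2.600: state=(1.612, 1.690)
t=2.800: state=(1.755, 1.759)
t=3.000: state=(1.890, 1.871)
t=3.200: state=(2.004, 2.030)
t=3.400: state=(2.079, 2.234)
t=3.600: state=(2.100, 2.479)
t=3.760: state=(2.072, 2.692)

(x, y) = (2.072, 2.692)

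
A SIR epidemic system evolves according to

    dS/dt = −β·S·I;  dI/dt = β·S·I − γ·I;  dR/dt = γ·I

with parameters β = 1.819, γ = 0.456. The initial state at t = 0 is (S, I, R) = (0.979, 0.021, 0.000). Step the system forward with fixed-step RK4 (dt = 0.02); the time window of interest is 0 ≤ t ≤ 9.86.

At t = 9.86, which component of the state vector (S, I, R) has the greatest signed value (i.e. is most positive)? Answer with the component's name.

t=0.000: state=(0.979, 0.021, 0.000)
step 1 (dt=0.02): k1=(-0.037, 0.028, 0.010), k2=(-0.038, 0.028, 0.010), k3=(-0.038, 0.028, 0.010), k4=(-0.038, 0.029, 0.010); state += dt/6·(k1+2k2+2k3+k4)
t=0.020: state=(0.978, 0.022, 0.000)
t=0.040: state=(0.977, 0.022, 0.000)
t=0.060: state=(0.977, 0.023, 0.001)
continuing one RK4 step at a time; state shown every 25 steps (Δt=0.5):
t=0.500: state=(0.953, 0.040, 0.007)
t=1.000: state=(0.906, 0.075, 0.020)
t=1.500: state=(0.826, 0.131, 0.043)
t=2.000: state=(0.708, 0.211, 0.081)
t=2.500: state=(0.561, 0.299, 0.139)
t=3.000: state=(0.413, 0.371, 0.216)
t=3.500: state=(0.289, 0.405, 0.306)
t=4.000: state=(0.200, 0.402, 0.398)
t=4.500: state=(0.140, 0.373, 0.487)
t=5.000: state=(0.102, 0.331, 0.567)
t=5.500: state=(0.077, 0.286, 0.637)
t=6.000: state=(0.061, 0.242, 0.698)
t=6.500: state=(0.050, 0.202, 0.748)
t=7.000: state=(0.042, 0.168, 0.790)
t=7.500: state=(0.036, 0.139, 0.825)
t=8.000: state=(0.032, 0.114, 0.854)
t=8.500: state=(0.030, 0.093, 0.877)
t=9.000: state=(0.027, 0.076, 0.896)
t=9.500: state=(0.026, 0.062, 0.912)
t=9.860: state=(0.025, 0.054, 0.922)
compare at T: S=0.025, I=0.054, R=0.922

largest component: R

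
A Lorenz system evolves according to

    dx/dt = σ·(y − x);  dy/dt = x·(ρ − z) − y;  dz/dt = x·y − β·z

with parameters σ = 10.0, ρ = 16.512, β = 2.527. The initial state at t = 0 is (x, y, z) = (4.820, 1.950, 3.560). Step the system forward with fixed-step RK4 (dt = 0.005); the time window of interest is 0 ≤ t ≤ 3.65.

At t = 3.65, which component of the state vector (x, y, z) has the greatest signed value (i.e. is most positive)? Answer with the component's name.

largest component: z

t=0.000: state=(4.820, 1.950, 3.560)
step 1 (dt=0.005): k1=(-28.700, 60.479, 0.403), k2=(-26.471, 59.393, 0.978), k3=(-26.553, 59.461, 0.974), k4=(-24.399, 58.439, 1.525); state += dt/6·(k1+2k2+2k3+k4)
t=0.005: state=(4.687, 2.247, 3.565)
t=0.010: state=(4.575, 2.535, 3.575)
t=0.015: state=(4.483, 2.814, 3.590)
continuing one RK4 step at a time; state shown every 40 steps (Δt=0.2):
t=0.200: state=(8.291, 12.419, 9.448)
t=0.400: state=(9.662, 4.910, 24.277)
t=0.600: state=(1.586, -0.236, 15.683)
t=0.800: state=(0.261, 0.185, 9.455)
t=1.000: state=(0.432, 0.662, 5.724)
t=1.200: state=(1.450, 2.400, 3.668)
t=1.400: state=(5.497, 9.015, 5.264)
t=1.600: state=(11.913, 11.047, 22.735)
t=1.800: state=(3.189, -0.382, 18.722)
t=2.000: state=(0.133, -0.241, 11.224)
t=2.200: state=(-0.205, -0.327, 6.775)
t=2.400: state=(-0.669, -1.091, 4.133)
t=2.600: state=(-2.538, -4.287, 3.137)
t=2.800: state=(-9.126, -13.634, 10.665)
t=3.000: state=(-8.762, -3.130, 24.299)
t=3.200: state=(-0.917, 0.600, 14.958)
t=3.400: state=(0.283, 0.502, 9.017)
t=3.600: state=(0.877, 1.373, 5.522)
t=3.650: state=(1.172, 1.867, 4.944)
compare at T: x=1.172, y=1.867, z=4.944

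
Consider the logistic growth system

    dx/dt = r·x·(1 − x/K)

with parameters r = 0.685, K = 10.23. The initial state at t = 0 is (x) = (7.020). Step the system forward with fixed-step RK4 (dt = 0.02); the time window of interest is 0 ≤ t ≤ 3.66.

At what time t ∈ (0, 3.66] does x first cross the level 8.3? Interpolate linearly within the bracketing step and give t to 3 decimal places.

t=0.000: state=(7.020)
step 1 (dt=0.02): k1=(1.509), k2=(1.505), k3=(1.505), k4=(1.501); state += dt/6·(k1+2k2+2k3+k4)
t=0.020: state=(7.050)
t=0.040: state=(7.080)
t=0.060: state=(7.110)
continuing one RK4 step at a time; state shown every 10 steps (Δt=0.2):
t=0.200: state=(7.314)
t=0.400: state=(7.591)
t=0.600: state=(7.850)
t=0.800: state=(8.091)
t=0.980: state=(8.292)
next step: t=1.000: state=(8.314) — x has crossed 8.3
linear interpolation between t=0.980 (8.29225) and t=1.000 (8.31367) → t≈0.987

t = 0.987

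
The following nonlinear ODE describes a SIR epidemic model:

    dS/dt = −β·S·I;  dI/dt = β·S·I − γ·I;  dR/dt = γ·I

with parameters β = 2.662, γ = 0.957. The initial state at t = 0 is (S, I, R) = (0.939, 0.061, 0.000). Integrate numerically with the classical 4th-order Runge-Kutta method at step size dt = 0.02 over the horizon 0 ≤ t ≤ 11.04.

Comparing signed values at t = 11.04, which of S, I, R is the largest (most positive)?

t=0.000: state=(0.939, 0.061, 0.000)
step 1 (dt=0.02): k1=(-0.152, 0.094, 0.058), k2=(-0.155, 0.095, 0.059), k3=(-0.155, 0.095, 0.059), k4=(-0.157, 0.097, 0.060); state += dt/6·(k1+2k2+2k3+k4)
t=0.020: state=(0.936, 0.063, 0.001)
t=0.040: state=(0.933, 0.065, 0.002)
t=0.060: state=(0.929, 0.067, 0.004)
continuing one RK4 step at a time; state shown every 25 steps (Δt=0.5):
t=0.500: state=(0.833, 0.124, 0.043)
t=1.000: state=(0.668, 0.210, 0.122)
t=1.500: state=(0.481, 0.279, 0.241)
t=2.000: state=(0.326, 0.294, 0.380)
t=2.500: state=(0.225, 0.261, 0.514)
t=3.000: state=(0.164, 0.209, 0.627)
t=3.500: state=(0.129, 0.157, 0.714)
t=4.000: state=(0.108, 0.114, 0.779)
t=4.500: state=(0.095, 0.081, 0.825)
t=5.000: state=(0.087, 0.056, 0.857)
t=5.500: state=(0.081, 0.039, 0.880)
t=6.000: state=(0.078, 0.027, 0.895)
t=6.500: state=(0.076, 0.018, 0.906)
t=7.000: state=(0.074, 0.013, 0.913)
t=7.500: state=(0.073, 0.009, 0.918)
t=8.000: state=(0.072, 0.006, 0.922)
t=8.500: state=(0.072, 0.004, 0.924)
t=9.000: state=(0.072, 0.003, 0.926)
t=9.500: state=(0.071, 0.002, 0.927)
t=10.000: state=(0.071, 0.001, 0.928)
t=10.500: state=(0.071, 0.001, 0.928)
t=11.000: state=(0.071, 0.001, 0.928)
t=11.040: state=(0.071, 0.001, 0.928)
compare at T: S=0.071, I=0.001, R=0.928

largest component: R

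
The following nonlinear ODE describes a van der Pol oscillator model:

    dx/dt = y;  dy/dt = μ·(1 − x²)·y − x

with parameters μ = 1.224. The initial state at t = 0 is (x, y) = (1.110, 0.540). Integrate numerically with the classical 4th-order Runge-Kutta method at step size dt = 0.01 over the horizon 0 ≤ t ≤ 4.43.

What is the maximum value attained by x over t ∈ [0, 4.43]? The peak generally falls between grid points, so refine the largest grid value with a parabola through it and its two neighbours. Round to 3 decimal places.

max x = 1.221

t=0.000: state=(1.110, 0.540)
step 1 (dt=0.01): k1=(0.540, -1.263), k2=(0.534, -1.268), k3=(0.534, -1.268), k4=(0.527, -1.273); state += dt/6·(k1+2k2+2k3+k4)
t=0.010: state=(1.115, 0.527)
t=0.020: state=(1.121, 0.515)
t=0.030: state=(1.126, 0.502)
continuing one RK4 step at a time; state shown every 20 steps (Δt=0.2):
t=0.200: state=(1.192, 0.276)
t=0.400: state=(1.221, 0.018)
t=0.600: state=(1.201, -0.214)
t=0.800: state=(1.137, -0.419)
t=1.000: state=(1.034, -0.615)
t=1.200: state=(0.891, -0.820)
t=1.400: state=(0.703, -1.064)
t=1.600: state=(0.461, -1.376)
t=1.800: state=(0.146, -1.784)
t=2.000: state=(-0.258, -2.261)
t=2.200: state=(-0.749, -2.598)
t=2.400: state=(-1.259, -2.378)
t=2.600: state=(-1.657, -1.530)
t=2.800: state=(-1.868, -0.627)
t=3.000: state=(-1.930, -0.048)
t=3.200: state=(-1.906, 0.257)
t=3.400: state=(-1.837, 0.420)
t=3.600: state=(-1.742, 0.522)
t=3.800: state=(-1.629, 0.605)
t=4.000: state=(-1.500, 0.689)
t=4.200: state=(-1.352, 0.788)
t=4.400: state=(-1.183, 0.915)
t=4.430: state=(-1.155, 0.938)
largest grid value and its neighbours: x(0.400)=1.22095, x(0.410)=1.22107, x(0.420)=1.22106
parabola through these three points peaks at t≈0.415 with x≈1.22108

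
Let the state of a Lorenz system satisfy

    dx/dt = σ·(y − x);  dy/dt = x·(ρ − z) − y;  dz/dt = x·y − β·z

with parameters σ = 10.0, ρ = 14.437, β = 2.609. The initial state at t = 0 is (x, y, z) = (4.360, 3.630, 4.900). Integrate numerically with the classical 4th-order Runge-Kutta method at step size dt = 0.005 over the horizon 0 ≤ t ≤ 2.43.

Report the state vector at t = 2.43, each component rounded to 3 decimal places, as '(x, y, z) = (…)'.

(x, y, z) = (5.028, 3.534, 15.127)

t=0.000: state=(4.360, 3.630, 4.900)
step 1 (dt=0.005): k1=(-7.300, 37.951, 3.043), k2=(-6.169, 37.649, 3.369), k3=(-6.205, 37.674, 3.374), k4=(-5.106, 37.394, 3.702); state += dt/6·(k1+2k2+2k3+k4)
t=0.005: state=(4.329, 3.818, 4.917)
t=0.010: state=(4.309, 4.004, 4.937)
t=0.015: state=(4.298, 4.188, 4.961)
continuing one RK4 step at a time; state shown every 20 steps (Δt=0.1):
t=0.100: state=(5.232, 7.250, 6.032)
t=0.200: state=(7.809, 10.620, 9.927)
t=0.300: state=(9.860, 10.555, 16.466)
t=0.400: state=(8.641, 5.780, 19.635)
t=0.500: state=(5.368, 2.274, 17.455)
t=0.600: state=(3.036, 1.500, 14.068)
t=0.700: state=(2.142, 1.784, 11.185)
t=0.800: state=(2.157, 2.495, 9.007)
t=0.900: state=(2.782, 3.699, 7.603)
t=1.000: state=(4.029, 5.627, 7.252)
t=1.100: state=(5.974, 8.210, 8.675)
t=1.200: state=(8.176, 10.047, 12.597)
t=1.300: state=(9.010, 8.549, 17.133)
t=1.400: state=(7.371, 4.917, 18.109)
t=1.500: state=(4.939, 2.837, 15.935)
t=1.600: state=(3.426, 2.500, 13.193)
t=1.700: state=(2.990, 2.986, 10.906)
t=1.800: state=(3.335, 4.005, 9.356)
t=1.900: state=(4.312, 5.591, 8.817)
t=2.000: state=(5.850, 7.589, 9.773)
t=2.100: state=(7.544, 8.995, 12.569)
t=2.200: state=(8.300, 8.187, 15.925)
t=2.300: state=(7.316, 5.653, 17.096)
t=2.400: state=(5.509, 3.804, 15.758)
t=2.430: state=(5.028, 3.534, 15.127)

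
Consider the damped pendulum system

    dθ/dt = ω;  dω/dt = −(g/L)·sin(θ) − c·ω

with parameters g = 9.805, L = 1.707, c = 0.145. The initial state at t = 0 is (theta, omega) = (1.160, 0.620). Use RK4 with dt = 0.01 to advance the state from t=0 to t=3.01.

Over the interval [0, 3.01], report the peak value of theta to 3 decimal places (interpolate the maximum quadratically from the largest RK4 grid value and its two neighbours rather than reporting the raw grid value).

t=0.000: state=(1.160, 0.620)
step 1 (dt=0.01): k1=(0.620, -5.356), k2=(0.593, -5.359), k3=(0.593, -5.359), k4=(0.566, -5.362); state += dt/6·(k1+2k2+2k3+k4)
t=0.010: state=(1.166, 0.566)
t=0.020: state=(1.171, 0.513)
t=0.030: state=(1.176, 0.459)
continuing one RK4 step at a time; state shown every 10 steps (Δt=0.1):
t=0.100: state=(1.195, 0.083)
t=0.200: state=(1.177, -0.447)
t=0.300: state=(1.106, -0.960)
t=0.400: state=(0.986, -1.441)
t=0.500: state=(0.820, -1.868)
t=0.600: state=(0.615, -2.217)
t=0.700: state=(0.380, -2.457)
t=0.800: state=(0.128, -2.565)
t=0.900: state=(-0.128, -2.528)
t=1.000: state=(-0.373, -2.349)
t=1.100: state=(-0.594, -2.050)
t=1.200: state=(-0.780, -1.658)
t=1.300: state=(-0.923, -1.204)
t=1.400: state=(-1.019, -0.714)
t=1.500: state=(-1.066, -0.210)
t=1.600: state=(-1.062, 0.292)
t=1.700: state=(-1.008, 0.780)
t=1.800: state=(-0.907, 1.236)
t=1.900: state=(-0.762, 1.641)
t=2.000: state=(-0.581, 1.973)
t=2.100: state=(-0.371, 2.206)
t=2.200: state=(-0.144, 2.320)
t=2.300: state=(0.089, 2.302)
t=2.400: state=(0.312, 2.154)
t=2.500: state=(0.516, 1.893)
t=2.600: state=(0.688, 1.542)
t=2.700: state=(0.822, 1.128)
t=2.800: state=(0.912, 0.675)
t=2.900: state=(0.956, 0.206)
t=3.000: state=(0.953, -0.264)
t=3.010: state=(0.951, -0.310)
largest grid value and its neighbours: theta(0.110)=1.19573, theta(0.120)=1.19577, theta(0.130)=1.19526
parabola through these three points peaks at t≈0.116 with theta≈1.19582

max theta = 1.196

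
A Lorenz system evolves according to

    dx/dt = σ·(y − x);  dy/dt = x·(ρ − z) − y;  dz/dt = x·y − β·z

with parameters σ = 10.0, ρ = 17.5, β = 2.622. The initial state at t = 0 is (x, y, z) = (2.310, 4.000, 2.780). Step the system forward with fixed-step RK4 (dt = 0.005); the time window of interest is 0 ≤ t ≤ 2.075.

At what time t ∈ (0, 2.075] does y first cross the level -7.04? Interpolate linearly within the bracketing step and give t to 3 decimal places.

t = 1.074

t=0.000: state=(2.310, 4.000, 2.780)
step 1 (dt=0.005): k1=(16.900, 30.003, 1.951), k2=(17.228, 30.539, 2.283), k3=(17.233, 30.547, 2.288), k4=(17.566, 31.091, 2.631); state += dt/6·(k1+2k2+2k3+k4)
t=0.005: state=(2.396, 4.153, 2.791)
t=0.010: state=(2.486, 4.311, 2.806)
t=0.015: state=(2.579, 4.475, 2.825)
continuing one RK4 step at a time; state shown every 20 steps (Δt=0.1):
t=0.100: state=(4.807, 8.264, 4.047)
t=0.200: state=(9.277, 14.427, 10.391)
t=0.300: state=(12.902, 13.328, 23.324)
t=0.400: state=(9.157, 2.665, 26.028)
t=0.500: state=(3.298, -1.088, 20.230)
t=0.600: state=(0.472, -1.113, 15.400)
t=0.700: state=(-0.494, -1.072, 11.858)
t=0.800: state=(-0.985, -1.484, 9.207)
t=0.900: state=(-1.632, -2.491, 7.310)
t=1.000: state=(-2.848, -4.507, 6.306)
t=1.070: state=(-4.308, -6.867, 6.549)
next step: t=1.075: state=(-4.438, -7.071, 6.615) — y has crossed -7.04
linear interpolation between t=1.070 (-6.86745) and t=1.075 (-7.07132) → t≈1.074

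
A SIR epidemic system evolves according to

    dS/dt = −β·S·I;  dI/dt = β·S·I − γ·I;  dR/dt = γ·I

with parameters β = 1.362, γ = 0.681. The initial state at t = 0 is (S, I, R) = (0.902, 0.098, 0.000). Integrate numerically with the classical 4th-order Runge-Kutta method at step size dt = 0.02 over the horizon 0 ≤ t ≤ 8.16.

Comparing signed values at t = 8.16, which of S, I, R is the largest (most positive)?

largest component: R

t=0.000: state=(0.902, 0.098, 0.000)
step 1 (dt=0.02): k1=(-0.120, 0.054, 0.067), k2=(-0.121, 0.054, 0.067), k3=(-0.121, 0.054, 0.067), k4=(-0.121, 0.054, 0.067); state += dt/6·(k1+2k2+2k3+k4)
t=0.020: state=(0.900, 0.099, 0.001)
t=0.040: state=(0.897, 0.100, 0.003)
t=0.060: state=(0.895, 0.101, 0.004)
continuing one RK4 step at a time; state shown every 25 steps (Δt=0.5):
t=0.500: state=(0.836, 0.126, 0.038)
t=1.000: state=(0.760, 0.154, 0.086)
t=1.500: state=(0.678, 0.179, 0.143)
t=2.000: state=(0.596, 0.197, 0.207)
t=2.500: state=(0.520, 0.205, 0.276)
t=3.000: state=(0.452, 0.203, 0.345)
t=3.500: state=(0.395, 0.192, 0.413)
t=4.000: state=(0.348, 0.176, 0.476)
t=4.500: state=(0.311, 0.157, 0.532)
t=5.000: state=(0.282, 0.136, 0.582)
t=5.500: state=(0.258, 0.116, 0.625)
t=6.000: state=(0.240, 0.098, 0.662)
t=6.500: state=(0.226, 0.082, 0.692)
t=7.000: state=(0.215, 0.068, 0.718)
t=7.500: state=(0.206, 0.056, 0.739)
t=8.000: state=(0.199, 0.045, 0.756)
t=8.160: state=(0.197, 0.042, 0.760)
compare at T: S=0.197, I=0.042, R=0.760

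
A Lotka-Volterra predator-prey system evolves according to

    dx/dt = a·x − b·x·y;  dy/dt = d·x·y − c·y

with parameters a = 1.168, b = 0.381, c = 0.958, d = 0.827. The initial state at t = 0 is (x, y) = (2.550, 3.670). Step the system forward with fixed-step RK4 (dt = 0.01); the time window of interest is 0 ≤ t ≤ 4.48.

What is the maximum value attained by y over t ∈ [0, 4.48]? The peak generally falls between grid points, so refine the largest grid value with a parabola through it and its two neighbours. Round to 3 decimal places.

t=0.000: state=(2.550, 3.670)
step 1 (dt=0.01): k1=(-0.587, 4.224), k2=(-0.607, 4.239), k3=(-0.607, 4.239), k4=(-0.627, 4.254); state += dt/6·(k1+2k2+2k3+k4)
t=0.010: state=(2.544, 3.712)
t=0.020: state=(2.537, 3.755)
t=0.030: state=(2.531, 3.798)
continuing one RK4 step at a time; state shown every 20 steps (Δt=0.2):
t=0.200: state=(2.355, 4.556)
t=0.400: state=(2.033, 5.414)
t=0.600: state=(1.655, 6.066)
t=0.800: state=(1.298, 6.389)
t=1.000: state=(1.006, 6.376)
t=1.200: state=(0.789, 6.101)
t=1.400: state=(0.636, 5.663)
t=1.600: state=(0.532, 5.147)
t=1.800: state=(0.463, 4.612)
t=2.000: state=(0.420, 4.095)
t=2.200: state=(0.396, 3.617)
t=2.400: state=(0.386, 3.185)
t=2.600: state=(0.388, 2.803)
t=2.800: state=(0.401, 2.470)
t=3.000: state=(0.425, 2.183)
t=3.200: state=(0.458, 1.939)
t=3.400: state=(0.504, 1.733)
t=3.600: state=(0.561, 1.562)
t=3.800: state=(0.633, 1.423)
t=4.000: state=(0.720, 1.314)
t=4.200: state=(0.826, 1.233)
t=4.400: state=(0.952, 1.178)
t=4.480: state=(1.008, 1.165)
largest grid value and its neighbours: y(0.880)=6.42150, y(0.890)=6.42184, y(0.900)=6.42139
parabola through these three points peaks at t≈0.889 with y≈6.42184

max y = 6.422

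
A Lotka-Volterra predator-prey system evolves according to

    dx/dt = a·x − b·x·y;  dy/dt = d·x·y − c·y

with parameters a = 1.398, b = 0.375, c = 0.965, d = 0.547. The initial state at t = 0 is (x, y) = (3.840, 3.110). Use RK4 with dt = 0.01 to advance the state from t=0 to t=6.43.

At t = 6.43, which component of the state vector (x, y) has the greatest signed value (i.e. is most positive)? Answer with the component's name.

largest component: y

t=0.000: state=(3.840, 3.110)
step 1 (dt=0.01): k1=(0.890, 3.531), k2=(0.865, 3.559), k3=(0.865, 3.559), k4=(0.841, 3.587); state += dt/6·(k1+2k2+2k3+k4)
t=0.010: state=(3.849, 3.146)
t=0.020: state=(3.857, 3.182)
t=0.030: state=(3.864, 3.218)
continuing one RK4 step at a time; state shown every 25 steps (Δt=0.25):
t=0.250: state=(3.883, 4.161)
t=0.500: state=(3.513, 5.447)
t=0.750: state=(2.824, 6.615)
t=1.000: state=(2.079, 7.260)
t=1.250: state=(1.486, 7.262)
t=1.500: state=(1.088, 6.789)
t=1.750: state=(0.843, 6.078)
t=2.000: state=(0.702, 5.302)
t=2.250: state=(0.627, 4.559)
t=2.500: state=(0.599, 3.893)
t=2.750: state=(0.606, 3.320)
t=3.000: state=(0.645, 2.840)
t=3.250: state=(0.714, 2.448)
t=3.500: state=(0.817, 2.134)
t=3.750: state=(0.960, 1.893)
t=4.000: state=(1.151, 1.717)
t=4.250: state=(1.397, 1.605)
t=4.500: state=(1.710, 1.558)
t=4.750: state=(2.094, 1.586)
t=5.000: state=(2.547, 1.710)
t=5.250: state=(3.045, 1.969)
t=5.500: state=(3.521, 2.426)
t=5.750: state=(3.853, 3.163)
t=6.000: state=(3.873, 4.233)
t=6.250: state=(3.479, 5.524)
t=6.430: state=(2.990, 6.391)
compare at T: x=2.990, y=6.391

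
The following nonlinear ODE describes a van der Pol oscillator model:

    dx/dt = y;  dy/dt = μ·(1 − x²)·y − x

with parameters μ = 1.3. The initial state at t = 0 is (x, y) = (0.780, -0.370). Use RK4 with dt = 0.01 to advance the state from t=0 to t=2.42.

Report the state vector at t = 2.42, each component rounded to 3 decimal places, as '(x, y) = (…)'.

t=0.000: state=(0.780, -0.370)
step 1 (dt=0.01): k1=(-0.370, -0.968), k2=(-0.375, -0.970), k3=(-0.375, -0.970), k4=(-0.380, -0.972); state += dt/6·(k1+2k2+2k3+k4)
t=0.010: state=(0.776, -0.380)
t=0.020: state=(0.772, -0.389)
t=0.030: state=(0.768, -0.399)
continuing one RK4 step at a time; state shown every 10 steps (Δt=0.1):
t=0.100: state=(0.738, -0.469)
t=0.200: state=(0.686, -0.574)
t=0.300: state=(0.623, -0.686)
t=0.400: state=(0.548, -0.808)
t=0.500: state=(0.461, -0.944)
t=0.600: state=(0.359, -1.095)
t=0.700: state=(0.241, -1.264)
t=0.800: state=(0.106, -1.452)
t=0.900: state=(-0.050, -1.657)
t=1.000: state=(-0.226, -1.867)
t=1.100: state=(-0.423, -2.063)
t=1.200: state=(-0.637, -2.209)
t=1.300: state=(-0.861, -2.262)
t=1.400: state=(-1.085, -2.178)
t=1.500: state=(-1.292, -1.947)
t=1.600: state=(-1.470, -1.598)
t=1.700: state=(-1.610, -1.195)
t=1.800: state=(-1.709, -0.801)
t=1.900: state=(-1.772, -0.462)
t=2.000: state=(-1.804, -0.191)
t=2.100: state=(-1.812, 0.014)
t=2.200: state=(-1.803, 0.167)
t=2.300: state=(-1.780, 0.281)
t=2.400: state=(-1.747, 0.368)
t=2.420: state=(-1.740, 0.383)

(x, y) = (-1.740, 0.383)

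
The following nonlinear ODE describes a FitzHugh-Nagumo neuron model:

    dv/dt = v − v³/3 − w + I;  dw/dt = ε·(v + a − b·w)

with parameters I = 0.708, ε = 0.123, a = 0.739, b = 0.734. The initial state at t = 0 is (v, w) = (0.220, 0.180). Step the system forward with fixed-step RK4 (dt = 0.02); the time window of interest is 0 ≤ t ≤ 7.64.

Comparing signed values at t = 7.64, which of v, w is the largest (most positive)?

largest component: w

t=0.000: state=(0.220, 0.180)
step 1 (dt=0.02): k1=(0.744, 0.102), k2=(0.751, 0.103), k3=(0.751, 0.103), k4=(0.757, 0.103); state += dt/6·(k1+2k2+2k3+k4)
t=0.020: state=(0.235, 0.182)
t=0.040: state=(0.250, 0.184)
t=0.060: state=(0.266, 0.186)
continuing one RK4 step at a time; state shown every 25 steps (Δt=0.5):
t=0.500: state=(0.668, 0.243)
t=1.000: state=(1.200, 0.333)
t=1.500: state=(1.586, 0.448)
t=2.000: state=(1.736, 0.573)
t=2.500: state=(1.753, 0.698)
t=3.000: state=(1.721, 0.816)
t=3.500: state=(1.673, 0.926)
t=4.000: state=(1.618, 1.029)
t=4.500: state=(1.559, 1.123)
t=5.000: state=(1.498, 1.210)
t=5.500: state=(1.434, 1.289)
t=6.000: state=(1.367, 1.361)
t=6.500: state=(1.296, 1.425)
t=7.000: state=(1.220, 1.483)
t=7.500: state=(1.136, 1.532)
t=7.640: state=(1.110, 1.545)
compare at T: v=1.110, w=1.545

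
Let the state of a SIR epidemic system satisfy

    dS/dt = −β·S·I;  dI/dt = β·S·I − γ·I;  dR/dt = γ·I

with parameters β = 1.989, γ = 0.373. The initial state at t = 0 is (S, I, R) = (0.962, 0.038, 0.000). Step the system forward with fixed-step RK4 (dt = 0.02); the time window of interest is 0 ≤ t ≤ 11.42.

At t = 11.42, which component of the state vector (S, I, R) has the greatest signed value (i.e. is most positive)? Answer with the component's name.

largest component: R

t=0.000: state=(0.962, 0.038, 0.000)
step 1 (dt=0.02): k1=(-0.073, 0.059, 0.014), k2=(-0.074, 0.059, 0.014), k3=(-0.074, 0.059, 0.014), k4=(-0.075, 0.060, 0.015); state += dt/6·(k1+2k2+2k3+k4)
t=0.020: state=(0.961, 0.039, 0.000)
t=0.040: state=(0.959, 0.040, 0.001)
t=0.060: state=(0.957, 0.042, 0.001)
continuing one RK4 step at a time; state shown every 25 steps (Δt=0.5):
t=0.500: state=(0.909, 0.080, 0.011)
t=1.000: state=(0.811, 0.157, 0.032)
t=1.500: state=(0.657, 0.272, 0.072)
t=2.000: state=(0.471, 0.395, 0.134)
t=2.500: state=(0.303, 0.480, 0.217)
t=3.000: state=(0.185, 0.506, 0.309)
t=3.500: state=(0.113, 0.485, 0.402)
t=4.000: state=(0.071, 0.440, 0.489)
t=4.500: state=(0.047, 0.387, 0.566)
t=5.000: state=(0.033, 0.334, 0.633)
t=5.500: state=(0.024, 0.285, 0.691)
t=6.000: state=(0.019, 0.242, 0.740)
t=6.500: state=(0.015, 0.204, 0.781)
t=7.000: state=(0.012, 0.171, 0.816)
t=7.500: state=(0.011, 0.144, 0.846)
t=8.000: state=(0.009, 0.121, 0.870)
t=8.500: state=(0.008, 0.101, 0.891)
t=9.000: state=(0.008, 0.084, 0.908)
t=9.500: state=(0.007, 0.071, 0.922)
t=10.000: state=(0.007, 0.059, 0.934)
t=10.500: state=(0.006, 0.049, 0.945)
t=11.000: state=(0.006, 0.041, 0.953)
t=11.420: state=(0.006, 0.035, 0.959)
compare at T: S=0.006, I=0.035, R=0.959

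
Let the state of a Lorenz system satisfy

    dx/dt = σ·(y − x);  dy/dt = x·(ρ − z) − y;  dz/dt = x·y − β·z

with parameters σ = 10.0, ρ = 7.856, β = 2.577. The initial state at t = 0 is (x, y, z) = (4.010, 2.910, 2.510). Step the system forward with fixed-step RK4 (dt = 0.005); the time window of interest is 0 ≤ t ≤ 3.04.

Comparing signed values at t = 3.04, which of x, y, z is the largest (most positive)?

largest component: z

t=0.000: state=(4.010, 2.910, 2.510)
step 1 (dt=0.005): k1=(-11.000, 18.527, 5.201), k2=(-10.262, 18.282, 5.272), k3=(-10.286, 18.292, 5.274), k4=(-9.571, 18.057, 5.345); state += dt/6·(k1+2k2+2k3+k4)
t=0.005: state=(3.959, 3.001, 2.536)
t=0.010: state=(3.914, 3.091, 2.563)
t=0.015: state=(3.876, 3.178, 2.591)
continuing one RK4 step at a time; state shown every 20 steps (Δt=0.1):
t=0.100: state=(3.909, 4.462, 3.206)
t=0.200: state=(4.729, 5.696, 4.432)
t=0.300: state=(5.640, 6.399, 6.251)
t=0.400: state=(6.075, 6.127, 8.146)
t=0.500: state=(5.724, 5.015, 9.233)
t=0.600: state=(4.820, 3.816, 9.175)
t=0.700: state=(3.879, 3.055, 8.380)
t=0.800: state=(3.228, 2.756, 7.364)
t=0.900: state=(2.924, 2.776, 6.428)
t=1.000: state=(2.908, 3.012, 5.703)
t=1.100: state=(3.114, 3.412, 5.257)
t=1.200: state=(3.489, 3.931, 5.132)
t=1.300: state=(3.976, 4.492, 5.360)
t=1.400: state=(4.485, 4.964, 5.922)
t=1.500: state=(4.885, 5.182, 6.696)
t=1.600: state=(5.043, 5.053, 7.438)
t=1.700: state=(4.910, 4.647, 7.888)
t=1.800: state=(4.565, 4.165, 7.934)
t=1.900: state=(4.165, 3.787, 7.650)
t=2.000: state=(3.843, 3.587, 7.202)
t=2.100: state=(3.664, 3.563, 6.739)
t=2.200: state=(3.637, 3.680, 6.367)
t=2.300: state=(3.740, 3.895, 6.150)
t=2.400: state=(3.934, 4.159, 6.116)
t=2.500: state=(4.171, 4.411, 6.263)
t=2.600: state=(4.393, 4.585, 6.546)
t=2.700: state=(4.539, 4.633, 6.884)
t=2.800: state=(4.574, 4.548, 7.171)
t=2.900: state=(4.495, 4.371, 7.328)
t=3.000: state=(4.343, 4.172, 7.326)
t=3.040: state=(4.274, 4.102, 7.285)
compare at T: x=4.274, y=4.102, z=7.285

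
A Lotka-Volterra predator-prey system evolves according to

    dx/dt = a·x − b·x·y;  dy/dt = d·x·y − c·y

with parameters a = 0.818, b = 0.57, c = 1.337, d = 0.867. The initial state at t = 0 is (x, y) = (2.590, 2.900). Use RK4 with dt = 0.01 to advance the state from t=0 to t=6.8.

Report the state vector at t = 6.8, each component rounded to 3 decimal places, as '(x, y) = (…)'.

t=0.000: state=(2.590, 2.900)
step 1 (dt=0.01): k1=(-2.163, 2.635), k2=(-2.173, 2.619), k3=(-2.173, 2.619), k4=(-2.183, 2.603); state += dt/6·(k1+2k2+2k3+k4)
t=0.010: state=(2.568, 2.926)
t=0.020: state=(2.546, 2.952)
t=0.030: state=(2.524, 2.978)
continuing one RK4 step at a time; state shown every 25 steps (Δt=0.25):
t=0.250: state=(2.018, 3.423)
t=0.500: state=(1.496, 3.578)
t=0.750: state=(1.114, 3.390)
t=1.000: state=(0.865, 3.001)
t=1.250: state=(0.715, 2.546)
t=1.500: state=(0.630, 2.107)
t=1.750: state=(0.589, 1.720)
t=2.000: state=(0.579, 1.397)
t=2.250: state=(0.594, 1.135)
t=2.500: state=(0.629, 0.927)
t=2.750: state=(0.685, 0.765)
t=3.000: state=(0.760, 0.640)
t=3.250: state=(0.857, 0.546)
t=3.500: state=(0.978, 0.477)
t=3.750: state=(1.126, 0.428)
t=4.000: state=(1.302, 0.399)
t=4.250: state=(1.511, 0.387)
t=4.500: state=(1.754, 0.394)
t=4.750: state=(2.031, 0.425)
t=5.000: state=(2.335, 0.488)
t=5.250: state=(2.653, 0.600)
t=5.500: state=(2.952, 0.790)
t=5.750: state=(3.171, 1.100)
t=6.000: state=(3.221, 1.581)
t=6.250: state=(3.016, 2.236)
t=6.500: state=(2.558, 2.939)
t=6.750: state=(1.984, 3.443)
t=6.800: state=(1.872, 3.501)

(x, y) = (1.872, 3.501)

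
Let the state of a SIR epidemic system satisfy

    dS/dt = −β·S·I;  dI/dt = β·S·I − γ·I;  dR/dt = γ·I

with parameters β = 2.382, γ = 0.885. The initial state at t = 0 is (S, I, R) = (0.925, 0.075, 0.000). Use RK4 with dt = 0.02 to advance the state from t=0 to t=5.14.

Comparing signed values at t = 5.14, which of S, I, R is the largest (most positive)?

largest component: R

t=0.000: state=(0.925, 0.075, 0.000)
step 1 (dt=0.02): k1=(-0.165, 0.099, 0.066), k2=(-0.167, 0.100, 0.067), k3=(-0.167, 0.100, 0.067), k4=(-0.169, 0.101, 0.068); state += dt/6·(k1+2k2+2k3+k4)
t=0.020: state=(0.922, 0.077, 0.001)
t=0.040: state=(0.918, 0.079, 0.003)
t=0.060: state=(0.915, 0.081, 0.004)
continuing one RK4 step at a time; state shown every 10 steps (Δt=0.2):
t=0.200: state=(0.888, 0.097, 0.015)
t=0.400: state=(0.843, 0.123, 0.035)
t=0.600: state=(0.790, 0.151, 0.059)
t=0.800: state=(0.729, 0.182, 0.088)
t=1.000: state=(0.664, 0.213, 0.123)
t=1.200: state=(0.596, 0.241, 0.163)
t=1.400: state=(0.528, 0.264, 0.208)
t=1.600: state=(0.464, 0.280, 0.256)
t=1.800: state=(0.405, 0.288, 0.307)
t=2.000: state=(0.353, 0.289, 0.358)
t=2.200: state=(0.308, 0.283, 0.409)
t=2.400: state=(0.270, 0.272, 0.458)
t=2.600: state=(0.238, 0.257, 0.505)
t=2.800: state=(0.211, 0.240, 0.549)
t=3.000: state=(0.189, 0.221, 0.590)
t=3.200: state=(0.171, 0.202, 0.627)
t=3.400: state=(0.156, 0.183, 0.661)
t=3.600: state=(0.144, 0.164, 0.692)
t=3.800: state=(0.133, 0.147, 0.719)
t=4.000: state=(0.125, 0.131, 0.744)
t=4.200: state=(0.118, 0.116, 0.766)
t=4.400: state=(0.112, 0.103, 0.785)
t=4.600: state=(0.107, 0.091, 0.802)
t=4.800: state=(0.102, 0.080, 0.818)
t=5.000: state=(0.099, 0.070, 0.831)
t=5.140: state=(0.097, 0.064, 0.839)
compare at T: S=0.097, I=0.064, R=0.839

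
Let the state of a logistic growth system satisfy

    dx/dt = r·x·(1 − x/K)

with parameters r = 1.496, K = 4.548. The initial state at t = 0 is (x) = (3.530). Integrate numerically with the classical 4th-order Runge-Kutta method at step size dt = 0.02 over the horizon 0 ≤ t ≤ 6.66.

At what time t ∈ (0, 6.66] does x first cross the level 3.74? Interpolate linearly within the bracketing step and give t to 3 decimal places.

t=0.000: state=(3.530)
step 1 (dt=0.02): k1=(1.182), k2=(1.172), k3=(1.172), k4=(1.162); state += dt/6·(k1+2k2+2k3+k4)
t=0.020: state=(3.553)
t=0.040: state=(3.576)
t=0.060: state=(3.599)
t=0.180: state=(3.727)
next step: t=0.200: state=(3.747) — x has crossed 3.74
linear interpolation between t=0.180 (3.72693) and t=0.200 (3.74687) → t≈0.193

t = 0.193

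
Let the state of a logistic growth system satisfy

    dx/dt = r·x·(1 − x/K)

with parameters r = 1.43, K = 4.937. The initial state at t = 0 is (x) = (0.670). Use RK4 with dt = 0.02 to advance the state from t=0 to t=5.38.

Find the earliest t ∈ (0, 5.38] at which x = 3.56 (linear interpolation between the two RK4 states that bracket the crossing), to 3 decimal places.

t = 1.959

t=0.000: state=(0.670)
step 1 (dt=0.02): k1=(0.828), k2=(0.837), k3=(0.837), k4=(0.845); state += dt/6·(k1+2k2+2k3+k4)
t=0.020: state=(0.687)
t=0.040: state=(0.704)
t=0.060: state=(0.721)
continuing one RK4 step at a time; state shown every 10 steps (Δt=0.2):
t=0.200: state=(0.853)
t=0.400: state=(1.075)
t=0.600: state=(1.334)
t=0.800: state=(1.630)
t=1.000: state=(1.956)
t=1.200: state=(2.302)
t=1.400: state=(2.654)
t=1.600: state=(2.999)
t=1.800: state=(3.323)
t=1.940: state=(3.533)
next step: t=1.960: state=(3.562) — x has crossed 3.56
linear interpolation between t=1.940 (3.53299) and t=1.960 (3.56155) → t≈1.959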